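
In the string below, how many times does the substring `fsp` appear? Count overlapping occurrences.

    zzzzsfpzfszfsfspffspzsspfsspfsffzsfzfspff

Sliding a length-3 window over the 41 characters (39 positions):
  position 14–16: fsp
  position 18–20: fsp
  position 37–39: fsp

3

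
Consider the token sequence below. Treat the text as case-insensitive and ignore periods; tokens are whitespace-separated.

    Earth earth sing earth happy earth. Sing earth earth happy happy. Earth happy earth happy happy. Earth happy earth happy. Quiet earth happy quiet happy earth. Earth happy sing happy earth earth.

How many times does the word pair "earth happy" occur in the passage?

8

Scanning the 31 overlapping bigram windows for "earth happy":
  position 4–5: earth happy
  position 9–10: earth happy
  position 12–13: earth happy
  position 14–15: earth happy
  position 17–18: earth happy
  position 19–20: earth happy
  position 22–23: earth happy
  position 27–28: earth happy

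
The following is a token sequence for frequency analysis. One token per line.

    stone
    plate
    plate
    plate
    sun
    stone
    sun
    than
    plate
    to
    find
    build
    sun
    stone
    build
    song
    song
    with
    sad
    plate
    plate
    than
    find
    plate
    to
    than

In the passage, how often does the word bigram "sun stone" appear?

2

Scanning the 25 overlapping bigram windows for "sun stone":
  position 5–6: sun stone
  position 13–14: sun stone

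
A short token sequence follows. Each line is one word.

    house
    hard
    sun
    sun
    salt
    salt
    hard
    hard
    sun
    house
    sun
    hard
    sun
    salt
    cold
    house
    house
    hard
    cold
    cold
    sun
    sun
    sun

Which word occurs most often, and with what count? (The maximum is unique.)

"sun", 8 times

Unigram frequencies (highest first):
  sun: 8
  hard: 5
  house: 4
  salt: 3
  cold: 3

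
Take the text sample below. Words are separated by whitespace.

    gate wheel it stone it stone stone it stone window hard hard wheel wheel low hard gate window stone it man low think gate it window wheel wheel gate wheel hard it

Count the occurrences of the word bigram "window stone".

1

Scanning the 31 overlapping bigram windows for "window stone":
  position 18–19: window stone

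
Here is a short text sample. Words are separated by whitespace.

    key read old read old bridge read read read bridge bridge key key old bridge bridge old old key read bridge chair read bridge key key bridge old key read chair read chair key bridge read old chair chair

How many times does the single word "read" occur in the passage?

Scanning the 39 tokens for "read":
  position 2: read
  position 4: read
  position 7: read
  position 8: read
  position 9: read
  position 20: read
  position 23: read
  position 30: read
  position 32: read
  position 36: read

10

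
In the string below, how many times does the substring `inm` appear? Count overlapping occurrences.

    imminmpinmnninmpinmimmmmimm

4

Sliding a length-3 window over the 27 characters (25 positions):
  position 4–6: inm
  position 8–10: inm
  position 13–15: inm
  position 17–19: inm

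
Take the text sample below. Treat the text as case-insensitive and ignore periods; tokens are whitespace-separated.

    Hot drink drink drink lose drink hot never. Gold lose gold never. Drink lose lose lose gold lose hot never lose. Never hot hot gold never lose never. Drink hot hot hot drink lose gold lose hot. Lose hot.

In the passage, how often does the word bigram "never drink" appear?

Scanning the 38 overlapping bigram windows for "never drink":
  position 12–13: never drink
  position 28–29: never drink

2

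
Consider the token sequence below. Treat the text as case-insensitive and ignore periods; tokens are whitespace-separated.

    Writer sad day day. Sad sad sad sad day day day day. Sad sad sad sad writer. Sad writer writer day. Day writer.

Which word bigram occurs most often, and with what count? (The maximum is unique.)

"sad sad", 6 times

Bigram frequencies (highest first):
  sad sad: 6
  day day: 5
  writer sad: 2
  sad day: 2
  day sad: 2
  sad writer: 2
  … (3 more, each ≤ 1)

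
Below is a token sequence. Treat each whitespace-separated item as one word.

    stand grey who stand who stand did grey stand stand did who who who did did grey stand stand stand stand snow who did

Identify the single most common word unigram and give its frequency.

Unigram frequencies (highest first):
  stand: 9
  who: 6
  did: 5
  grey: 3
  snow: 1

"stand", 9 times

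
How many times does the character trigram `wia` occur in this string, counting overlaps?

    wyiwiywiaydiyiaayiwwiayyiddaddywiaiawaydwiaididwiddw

4

Sliding a length-3 window over the 52 characters (50 positions):
  position 7–9: wia
  position 20–22: wia
  position 32–34: wia
  position 41–43: wia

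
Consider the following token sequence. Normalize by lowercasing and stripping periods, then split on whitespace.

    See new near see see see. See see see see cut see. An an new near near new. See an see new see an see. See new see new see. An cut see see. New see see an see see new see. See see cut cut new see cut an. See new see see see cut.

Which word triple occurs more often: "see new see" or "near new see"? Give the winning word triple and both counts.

"see new see": 6 occurrences
"near new see": 1 occurrence

"see new see" (6 vs 1)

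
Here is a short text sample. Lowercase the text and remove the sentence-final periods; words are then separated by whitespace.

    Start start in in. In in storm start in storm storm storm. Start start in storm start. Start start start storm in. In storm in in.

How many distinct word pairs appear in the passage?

8

26 tokens → 25 bigram windows in total.
Repeated bigrams (each contributes count−1 duplicates):
  in in: 5
  start start: 5
  in storm: 4
  start in: 3
  storm start: 3
  storm in: 2
  storm storm: 2
17 duplicate windows → 25 − 17 = 8 distinct.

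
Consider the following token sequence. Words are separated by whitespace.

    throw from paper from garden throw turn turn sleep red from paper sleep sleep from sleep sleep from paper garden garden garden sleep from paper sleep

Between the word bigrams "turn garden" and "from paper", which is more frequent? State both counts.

"turn garden": 0 occurrences
"from paper": 4 occurrences

"from paper" (4 vs 0)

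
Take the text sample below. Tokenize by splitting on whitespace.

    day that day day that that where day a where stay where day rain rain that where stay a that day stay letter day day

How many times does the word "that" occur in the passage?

5

Scanning the 25 tokens for "that":
  position 2: that
  position 5: that
  position 6: that
  position 16: that
  position 20: that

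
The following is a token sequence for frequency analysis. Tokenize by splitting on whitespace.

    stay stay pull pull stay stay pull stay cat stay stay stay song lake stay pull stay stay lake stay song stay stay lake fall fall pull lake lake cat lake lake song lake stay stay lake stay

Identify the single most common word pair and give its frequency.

Bigram frequencies (highest first):
  stay stay: 7
  lake stay: 4
  stay pull: 3
  pull stay: 3
  stay lake: 3
  stay song: 2
  … (13 more, each ≤ 2)

"stay stay", 7 times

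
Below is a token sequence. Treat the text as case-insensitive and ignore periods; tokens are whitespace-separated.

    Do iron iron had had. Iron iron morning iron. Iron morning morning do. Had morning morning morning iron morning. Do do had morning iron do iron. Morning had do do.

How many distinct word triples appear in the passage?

26

30 tokens → 28 trigram windows in total.
Repeated trigrams (each contributes count−1 duplicates):
  do had morning: 2
  iron iron morning: 2
2 duplicate windows → 28 − 2 = 26 distinct.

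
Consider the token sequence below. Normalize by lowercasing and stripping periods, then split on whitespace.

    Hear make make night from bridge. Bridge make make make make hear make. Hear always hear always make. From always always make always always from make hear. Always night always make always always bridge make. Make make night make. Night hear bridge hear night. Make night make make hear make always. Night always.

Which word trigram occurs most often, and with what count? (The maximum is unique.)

"make make make", 3 times

Trigram frequencies (highest first):
  make make make: 3
  make make night: 2
  bridge make make: 2
  make make hear: 2
  make hear make: 2
  make hear always: 2
  … (33 more, each ≤ 2)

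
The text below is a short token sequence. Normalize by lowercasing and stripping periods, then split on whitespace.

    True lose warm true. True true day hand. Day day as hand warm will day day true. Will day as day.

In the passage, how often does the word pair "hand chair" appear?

Scanning the 20 overlapping bigram windows for "hand chair":
  (none found)

0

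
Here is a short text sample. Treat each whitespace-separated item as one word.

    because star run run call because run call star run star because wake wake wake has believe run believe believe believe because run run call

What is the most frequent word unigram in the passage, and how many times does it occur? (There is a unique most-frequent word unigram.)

"run", 7 times

Unigram frequencies (highest first):
  run: 7
  because: 4
  believe: 4
  star: 3
  call: 3
  wake: 3
  … (1 more, each ≤ 1)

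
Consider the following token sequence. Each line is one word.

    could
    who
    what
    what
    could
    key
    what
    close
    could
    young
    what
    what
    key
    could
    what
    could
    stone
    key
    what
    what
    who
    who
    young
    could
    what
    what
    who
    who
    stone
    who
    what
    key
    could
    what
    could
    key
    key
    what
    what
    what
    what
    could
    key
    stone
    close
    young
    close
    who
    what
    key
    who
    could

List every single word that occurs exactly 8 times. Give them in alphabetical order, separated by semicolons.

key; who

Unigram counts meeting the condition (exactly 8 times):
  key: 8
  who: 8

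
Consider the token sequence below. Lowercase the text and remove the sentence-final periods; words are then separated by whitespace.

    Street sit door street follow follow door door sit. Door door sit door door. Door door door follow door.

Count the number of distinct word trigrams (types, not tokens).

12

19 tokens → 17 trigram windows in total.
Repeated trigrams (each contributes count−1 duplicates):
  door door door: 3
  door door sit: 2
  door sit door: 2
  sit door door: 2
5 duplicate windows → 17 − 5 = 12 distinct.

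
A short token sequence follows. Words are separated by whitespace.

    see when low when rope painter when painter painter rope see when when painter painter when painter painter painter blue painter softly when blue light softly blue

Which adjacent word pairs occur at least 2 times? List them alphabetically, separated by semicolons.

painter painter; painter when; see when; when painter

Bigram counts meeting the condition (at least 2 times):
  painter painter: 4
  painter when: 2
  see when: 2
  when painter: 3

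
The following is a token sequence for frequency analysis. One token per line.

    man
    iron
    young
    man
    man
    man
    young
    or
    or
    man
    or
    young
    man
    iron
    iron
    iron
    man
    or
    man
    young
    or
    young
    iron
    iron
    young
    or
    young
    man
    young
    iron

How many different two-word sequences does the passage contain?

13

30 tokens → 29 bigram windows in total.
Repeated bigrams (each contributes count−1 duplicates):
  iron iron: 3
  man young: 3
  or young: 3
  young man: 3
  young or: 3
  iron young: 2
  man iron: 2
  man man: 2
  … (3 more repeated)
16 duplicate windows → 29 − 16 = 13 distinct.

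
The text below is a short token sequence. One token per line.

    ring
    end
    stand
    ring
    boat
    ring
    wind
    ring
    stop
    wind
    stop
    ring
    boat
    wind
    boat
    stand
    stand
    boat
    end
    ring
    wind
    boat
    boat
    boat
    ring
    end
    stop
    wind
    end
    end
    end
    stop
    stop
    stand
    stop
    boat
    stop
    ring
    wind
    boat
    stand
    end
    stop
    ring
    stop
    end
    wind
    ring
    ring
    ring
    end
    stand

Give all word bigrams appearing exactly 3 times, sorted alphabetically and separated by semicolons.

Bigram counts meeting the condition (exactly 3 times):
  end stop: 3
  ring end: 3
  ring wind: 3
  stop ring: 3
  wind boat: 3

end stop; ring end; ring wind; stop ring; wind boat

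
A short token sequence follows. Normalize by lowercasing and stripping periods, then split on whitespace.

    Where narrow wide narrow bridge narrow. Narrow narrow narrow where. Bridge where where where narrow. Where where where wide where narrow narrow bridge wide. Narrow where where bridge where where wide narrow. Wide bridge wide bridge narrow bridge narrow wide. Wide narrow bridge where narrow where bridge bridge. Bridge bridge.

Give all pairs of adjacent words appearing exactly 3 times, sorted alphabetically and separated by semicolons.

bridge bridge; bridge narrow; bridge where; narrow wide; where bridge

Bigram counts meeting the condition (exactly 3 times):
  bridge bridge: 3
  bridge narrow: 3
  bridge where: 3
  narrow wide: 3
  where bridge: 3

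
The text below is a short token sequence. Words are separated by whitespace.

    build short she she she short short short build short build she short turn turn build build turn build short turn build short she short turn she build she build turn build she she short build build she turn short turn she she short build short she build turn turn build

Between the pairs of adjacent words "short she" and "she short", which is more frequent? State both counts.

"she short" (5 vs 3)

"short she": 3 occurrences
"she short": 5 occurrences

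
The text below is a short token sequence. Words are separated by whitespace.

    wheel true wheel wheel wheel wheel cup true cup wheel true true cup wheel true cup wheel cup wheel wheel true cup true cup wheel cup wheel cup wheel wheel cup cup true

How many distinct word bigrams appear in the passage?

9

33 tokens → 32 bigram windows in total.
Repeated bigrams (each contributes count−1 duplicates):
  cup wheel: 7
  true cup: 5
  wheel cup: 5
  wheel wheel: 5
  wheel true: 4
  cup true: 3
23 duplicate windows → 32 − 23 = 9 distinct.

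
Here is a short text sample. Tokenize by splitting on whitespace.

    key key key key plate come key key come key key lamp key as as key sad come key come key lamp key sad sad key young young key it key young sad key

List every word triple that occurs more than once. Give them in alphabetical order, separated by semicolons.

come key key; key come key; key key key; key lamp key

Trigram counts meeting the condition (more than once):
  come key key: 2
  key come key: 2
  key key key: 2
  key lamp key: 2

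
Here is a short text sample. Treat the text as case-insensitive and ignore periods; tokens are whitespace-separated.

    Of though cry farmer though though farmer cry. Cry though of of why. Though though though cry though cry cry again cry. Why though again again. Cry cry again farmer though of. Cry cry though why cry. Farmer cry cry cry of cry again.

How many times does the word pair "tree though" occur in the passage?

Scanning the 43 overlapping bigram windows for "tree though":
  (none found)

0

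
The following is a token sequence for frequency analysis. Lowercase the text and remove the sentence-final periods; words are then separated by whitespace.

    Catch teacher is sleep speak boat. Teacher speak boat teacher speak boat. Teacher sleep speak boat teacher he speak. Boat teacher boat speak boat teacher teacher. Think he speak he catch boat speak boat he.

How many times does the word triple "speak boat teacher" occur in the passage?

Scanning the 33 overlapping trigram windows for "speak boat teacher":
  position 5–7: speak boat teacher
  position 8–10: speak boat teacher
  position 11–13: speak boat teacher
  position 15–17: speak boat teacher
  position 19–21: speak boat teacher
  position 23–25: speak boat teacher

6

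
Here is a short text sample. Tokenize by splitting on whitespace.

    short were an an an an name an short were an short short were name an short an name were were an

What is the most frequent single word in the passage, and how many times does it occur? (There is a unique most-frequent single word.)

Unigram frequencies (highest first):
  an: 9
  short: 5
  were: 5
  name: 3

"an", 9 times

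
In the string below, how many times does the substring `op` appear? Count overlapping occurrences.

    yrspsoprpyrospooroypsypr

1

Sliding a length-2 window over the 24 characters (23 positions):
  position 6–7: op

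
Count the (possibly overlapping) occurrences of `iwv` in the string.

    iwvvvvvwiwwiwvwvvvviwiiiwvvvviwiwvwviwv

5

Sliding a length-3 window over the 39 characters (37 positions):
  position 1–3: iwv
  position 12–14: iwv
  position 24–26: iwv
  position 32–34: iwv
  position 37–39: iwv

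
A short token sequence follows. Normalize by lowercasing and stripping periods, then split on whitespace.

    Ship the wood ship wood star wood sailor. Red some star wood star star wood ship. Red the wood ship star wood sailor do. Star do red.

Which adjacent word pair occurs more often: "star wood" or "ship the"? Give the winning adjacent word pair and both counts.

"star wood": 4 occurrences
"ship the": 1 occurrence

"star wood" (4 vs 1)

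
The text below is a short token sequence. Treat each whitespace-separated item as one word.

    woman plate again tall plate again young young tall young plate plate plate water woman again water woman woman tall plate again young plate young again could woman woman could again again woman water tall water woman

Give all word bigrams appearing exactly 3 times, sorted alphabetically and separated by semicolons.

Bigram counts meeting the condition (exactly 3 times):
  plate again: 3
  water woman: 3

plate again; water woman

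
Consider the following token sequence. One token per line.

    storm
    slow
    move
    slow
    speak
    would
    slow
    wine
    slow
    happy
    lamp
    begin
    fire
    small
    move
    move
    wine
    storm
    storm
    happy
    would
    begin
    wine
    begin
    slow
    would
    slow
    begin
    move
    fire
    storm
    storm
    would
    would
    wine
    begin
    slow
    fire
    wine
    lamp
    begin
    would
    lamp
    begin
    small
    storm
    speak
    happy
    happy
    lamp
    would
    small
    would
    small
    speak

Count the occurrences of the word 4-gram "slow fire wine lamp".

Scanning the 52 overlapping 4-gram windows for "slow fire wine lamp":
  position 37–40: slow fire wine lamp

1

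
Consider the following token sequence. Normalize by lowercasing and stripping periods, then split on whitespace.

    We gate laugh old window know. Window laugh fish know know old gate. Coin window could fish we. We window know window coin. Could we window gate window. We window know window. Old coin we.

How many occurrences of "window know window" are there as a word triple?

3

Scanning the 33 overlapping trigram windows for "window know window":
  position 5–7: window know window
  position 20–22: window know window
  position 30–32: window know window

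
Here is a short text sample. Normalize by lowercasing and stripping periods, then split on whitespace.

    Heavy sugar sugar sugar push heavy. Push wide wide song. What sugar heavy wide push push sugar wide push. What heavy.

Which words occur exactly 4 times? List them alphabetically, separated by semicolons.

heavy; wide

Unigram counts meeting the condition (exactly 4 times):
  heavy: 4
  wide: 4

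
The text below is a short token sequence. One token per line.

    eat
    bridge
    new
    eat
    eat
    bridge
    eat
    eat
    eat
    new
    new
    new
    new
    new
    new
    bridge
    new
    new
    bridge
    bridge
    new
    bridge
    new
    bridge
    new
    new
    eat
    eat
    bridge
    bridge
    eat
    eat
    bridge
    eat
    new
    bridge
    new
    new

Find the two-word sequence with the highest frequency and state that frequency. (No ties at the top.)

"new new", 8 times

Bigram frequencies (highest first):
  new new: 8
  bridge new: 6
  eat eat: 5
  new bridge: 5
  eat bridge: 4
  bridge eat: 3
  … (3 more, each ≤ 2)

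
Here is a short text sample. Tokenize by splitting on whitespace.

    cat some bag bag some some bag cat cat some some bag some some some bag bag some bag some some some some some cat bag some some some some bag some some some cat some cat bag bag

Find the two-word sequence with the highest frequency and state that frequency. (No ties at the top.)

"some some", 13 times

Bigram frequencies (highest first):
  some some: 13
  some bag: 6
  bag some: 6
  cat some: 3
  bag bag: 3
  some cat: 3
  … (3 more, each ≤ 2)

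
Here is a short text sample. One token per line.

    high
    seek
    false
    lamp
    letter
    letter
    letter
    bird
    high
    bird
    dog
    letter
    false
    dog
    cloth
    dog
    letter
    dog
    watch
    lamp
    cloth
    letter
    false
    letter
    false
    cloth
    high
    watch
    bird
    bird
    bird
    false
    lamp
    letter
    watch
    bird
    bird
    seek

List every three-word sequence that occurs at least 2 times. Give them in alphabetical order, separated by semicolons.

Trigram counts meeting the condition (at least 2 times):
  false lamp letter: 2
  watch bird bird: 2

false lamp letter; watch bird bird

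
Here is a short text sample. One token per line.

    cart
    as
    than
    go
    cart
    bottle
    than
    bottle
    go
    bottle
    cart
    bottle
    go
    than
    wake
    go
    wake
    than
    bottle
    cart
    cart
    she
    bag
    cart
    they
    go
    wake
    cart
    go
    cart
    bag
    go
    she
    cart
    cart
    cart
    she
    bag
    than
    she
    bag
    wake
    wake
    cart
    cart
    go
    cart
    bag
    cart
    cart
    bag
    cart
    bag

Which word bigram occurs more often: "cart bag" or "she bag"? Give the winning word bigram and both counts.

"cart bag": 4 occurrences
"she bag": 3 occurrences

"cart bag" (4 vs 3)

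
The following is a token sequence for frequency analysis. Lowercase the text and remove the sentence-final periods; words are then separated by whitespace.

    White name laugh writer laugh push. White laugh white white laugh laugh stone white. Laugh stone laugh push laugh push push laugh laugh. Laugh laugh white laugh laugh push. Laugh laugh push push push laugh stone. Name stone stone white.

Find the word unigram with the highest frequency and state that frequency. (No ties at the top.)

"laugh", 17 times

Unigram frequencies (highest first):
  laugh: 17
  push: 8
  white: 7
  stone: 5
  name: 2
  writer: 1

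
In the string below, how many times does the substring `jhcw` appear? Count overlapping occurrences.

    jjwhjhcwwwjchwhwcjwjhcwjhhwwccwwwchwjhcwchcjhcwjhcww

5

Sliding a length-4 window over the 52 characters (49 positions):
  position 5–8: jhcw
  position 20–23: jhcw
  position 37–40: jhcw
  position 44–47: jhcw
  position 48–51: jhcw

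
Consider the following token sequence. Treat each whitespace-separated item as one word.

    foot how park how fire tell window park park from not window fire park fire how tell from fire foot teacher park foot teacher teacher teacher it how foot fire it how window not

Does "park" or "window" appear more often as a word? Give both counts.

"park" (5 vs 3)

"park": 5 occurrences
"window": 3 occurrences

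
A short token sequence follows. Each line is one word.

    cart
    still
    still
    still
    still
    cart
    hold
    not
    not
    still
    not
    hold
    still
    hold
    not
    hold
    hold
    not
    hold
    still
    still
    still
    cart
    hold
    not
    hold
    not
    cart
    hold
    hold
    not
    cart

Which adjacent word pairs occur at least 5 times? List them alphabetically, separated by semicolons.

hold not; still still

Bigram counts meeting the condition (at least 5 times):
  hold not: 6
  still still: 5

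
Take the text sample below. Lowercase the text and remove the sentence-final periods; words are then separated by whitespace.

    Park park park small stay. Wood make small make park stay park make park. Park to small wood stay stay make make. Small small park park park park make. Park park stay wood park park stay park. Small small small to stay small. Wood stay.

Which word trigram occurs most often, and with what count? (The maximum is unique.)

"park park park", 3 times

Trigram frequencies (highest first):
  park park park: 3
  park stay park: 2
  park make park: 2
  make park park: 2
  small wood stay: 2
  park park stay: 2
  … (30 more, each ≤ 1)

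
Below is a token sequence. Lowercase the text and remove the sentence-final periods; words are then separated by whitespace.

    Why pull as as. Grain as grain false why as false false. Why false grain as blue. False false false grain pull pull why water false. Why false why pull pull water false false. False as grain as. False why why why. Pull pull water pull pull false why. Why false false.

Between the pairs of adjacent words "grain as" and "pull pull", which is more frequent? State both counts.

"pull pull" (4 vs 3)

"grain as": 3 occurrences
"pull pull": 4 occurrences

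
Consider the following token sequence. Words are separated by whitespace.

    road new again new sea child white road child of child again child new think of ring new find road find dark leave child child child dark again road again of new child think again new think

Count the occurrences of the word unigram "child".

Scanning the 37 tokens for "child":
  position 6: child
  position 9: child
  position 11: child
  position 13: child
  position 24: child
  position 25: child
  position 26: child
  position 33: child

8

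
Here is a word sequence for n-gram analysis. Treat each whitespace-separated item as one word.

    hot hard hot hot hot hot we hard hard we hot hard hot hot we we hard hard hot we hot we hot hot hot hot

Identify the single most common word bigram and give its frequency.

Bigram frequencies (highest first):
  hot hot: 7
  hot we: 4
  hard hot: 3
  we hot: 3
  hot hard: 2
  we hard: 2
  … (3 more, each ≤ 2)

"hot hot", 7 times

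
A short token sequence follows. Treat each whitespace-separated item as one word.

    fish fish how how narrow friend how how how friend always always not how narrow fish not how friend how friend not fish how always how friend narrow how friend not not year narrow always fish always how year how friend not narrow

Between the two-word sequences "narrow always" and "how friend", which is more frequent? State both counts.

"how friend" (6 vs 1)

"narrow always": 1 occurrence
"how friend": 6 occurrences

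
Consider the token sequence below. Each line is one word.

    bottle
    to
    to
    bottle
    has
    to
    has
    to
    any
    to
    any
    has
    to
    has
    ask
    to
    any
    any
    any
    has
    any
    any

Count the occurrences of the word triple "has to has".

2

Scanning the 20 overlapping trigram windows for "has to has":
  position 5–7: has to has
  position 12–14: has to has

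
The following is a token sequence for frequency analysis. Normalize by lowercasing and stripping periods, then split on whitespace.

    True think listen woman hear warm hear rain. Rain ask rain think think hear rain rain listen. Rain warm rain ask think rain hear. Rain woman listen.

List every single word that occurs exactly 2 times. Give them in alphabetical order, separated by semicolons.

ask; warm; woman

Unigram counts meeting the condition (exactly 2 times):
  ask: 2
  warm: 2
  woman: 2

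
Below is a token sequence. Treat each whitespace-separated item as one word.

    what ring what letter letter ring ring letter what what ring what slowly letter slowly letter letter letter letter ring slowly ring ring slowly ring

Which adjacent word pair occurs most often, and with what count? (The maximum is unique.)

"letter letter", 4 times

Bigram frequencies (highest first):
  letter letter: 4
  what ring: 2
  ring what: 2
  letter ring: 2
  ring ring: 2
  slowly letter: 2
  … (8 more, each ≤ 2)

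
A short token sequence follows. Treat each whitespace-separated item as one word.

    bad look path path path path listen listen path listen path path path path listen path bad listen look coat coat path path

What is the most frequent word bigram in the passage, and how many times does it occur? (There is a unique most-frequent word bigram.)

"path path", 7 times

Bigram frequencies (highest first):
  path path: 7
  path listen: 3
  listen path: 3
  bad look: 1
  look path: 1
  listen listen: 1
  … (6 more, each ≤ 1)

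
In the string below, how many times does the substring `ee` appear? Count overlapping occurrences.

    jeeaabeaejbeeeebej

Sliding a length-2 window over the 18 characters (17 positions):
  position 2–3: ee
  position 12–13: ee
  position 13–14: ee
  position 14–15: ee

4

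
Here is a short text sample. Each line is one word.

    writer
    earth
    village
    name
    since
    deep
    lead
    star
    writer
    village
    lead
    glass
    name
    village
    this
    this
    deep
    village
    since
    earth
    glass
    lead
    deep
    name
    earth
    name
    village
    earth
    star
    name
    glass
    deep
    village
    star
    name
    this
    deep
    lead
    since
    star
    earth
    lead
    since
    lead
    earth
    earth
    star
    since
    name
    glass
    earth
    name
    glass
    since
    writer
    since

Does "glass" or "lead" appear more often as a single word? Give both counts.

"glass": 5 occurrences
"lead": 6 occurrences

"lead" (6 vs 5)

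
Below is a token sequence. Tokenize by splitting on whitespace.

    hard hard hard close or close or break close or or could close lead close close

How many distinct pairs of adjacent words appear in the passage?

16 tokens → 15 bigram windows in total.
Repeated bigrams (each contributes count−1 duplicates):
  close or: 3
  hard hard: 2
3 duplicate windows → 15 − 3 = 12 distinct.

12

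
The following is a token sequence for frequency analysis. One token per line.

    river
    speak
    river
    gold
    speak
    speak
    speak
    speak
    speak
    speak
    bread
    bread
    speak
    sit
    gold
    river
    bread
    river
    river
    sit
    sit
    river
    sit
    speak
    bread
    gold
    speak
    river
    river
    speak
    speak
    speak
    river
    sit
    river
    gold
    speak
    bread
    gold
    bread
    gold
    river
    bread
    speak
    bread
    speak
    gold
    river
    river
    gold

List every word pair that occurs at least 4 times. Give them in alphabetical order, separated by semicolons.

Bigram counts meeting the condition (at least 4 times):
  speak bread: 4
  speak speak: 7

speak bread; speak speak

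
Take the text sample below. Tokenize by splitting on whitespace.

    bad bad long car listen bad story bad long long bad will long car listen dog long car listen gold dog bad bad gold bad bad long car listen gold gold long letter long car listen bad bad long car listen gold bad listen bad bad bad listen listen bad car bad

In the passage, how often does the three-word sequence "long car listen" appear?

Scanning the 50 overlapping trigram windows for "long car listen":
  position 3–5: long car listen
  position 13–15: long car listen
  position 17–19: long car listen
  position 27–29: long car listen
  position 34–36: long car listen
  position 39–41: long car listen

6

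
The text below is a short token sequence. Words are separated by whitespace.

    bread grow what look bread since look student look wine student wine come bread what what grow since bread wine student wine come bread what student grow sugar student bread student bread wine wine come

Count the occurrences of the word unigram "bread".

Scanning the 35 tokens for "bread":
  position 1: bread
  position 5: bread
  position 14: bread
  position 19: bread
  position 24: bread
  position 30: bread
  position 32: bread

7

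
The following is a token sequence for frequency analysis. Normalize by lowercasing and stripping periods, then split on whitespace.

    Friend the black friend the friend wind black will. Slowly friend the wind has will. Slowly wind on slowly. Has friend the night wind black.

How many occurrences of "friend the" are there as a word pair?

4

Scanning the 24 overlapping bigram windows for "friend the":
  position 1–2: friend the
  position 4–5: friend the
  position 11–12: friend the
  position 21–22: friend the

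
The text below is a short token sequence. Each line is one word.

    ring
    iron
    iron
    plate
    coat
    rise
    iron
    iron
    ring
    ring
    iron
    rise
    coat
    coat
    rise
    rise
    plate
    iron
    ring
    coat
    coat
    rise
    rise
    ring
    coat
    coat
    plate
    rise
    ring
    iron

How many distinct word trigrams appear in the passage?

30 tokens → 28 trigram windows in total.
Repeated trigrams (each contributes count−1 duplicates):
  coat coat rise: 2
  coat rise rise: 2
  ring coat coat: 2
3 duplicate windows → 28 − 3 = 25 distinct.

25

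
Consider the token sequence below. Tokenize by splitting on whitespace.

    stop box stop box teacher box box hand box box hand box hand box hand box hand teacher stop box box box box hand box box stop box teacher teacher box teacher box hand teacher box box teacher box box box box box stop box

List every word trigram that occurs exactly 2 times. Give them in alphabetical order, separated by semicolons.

box box stop; box hand teacher; hand box box; stop box teacher

Trigram counts meeting the condition (exactly 2 times):
  box box stop: 2
  box hand teacher: 2
  hand box box: 2
  stop box teacher: 2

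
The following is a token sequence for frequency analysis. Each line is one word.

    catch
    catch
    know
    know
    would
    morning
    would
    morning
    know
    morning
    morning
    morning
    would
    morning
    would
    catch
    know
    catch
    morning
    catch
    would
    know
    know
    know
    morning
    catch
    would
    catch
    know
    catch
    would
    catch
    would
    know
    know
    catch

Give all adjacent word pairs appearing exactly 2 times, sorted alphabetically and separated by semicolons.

Bigram counts meeting the condition (exactly 2 times):
  know morning: 2
  morning catch: 2
  morning morning: 2
  would know: 2

know morning; morning catch; morning morning; would know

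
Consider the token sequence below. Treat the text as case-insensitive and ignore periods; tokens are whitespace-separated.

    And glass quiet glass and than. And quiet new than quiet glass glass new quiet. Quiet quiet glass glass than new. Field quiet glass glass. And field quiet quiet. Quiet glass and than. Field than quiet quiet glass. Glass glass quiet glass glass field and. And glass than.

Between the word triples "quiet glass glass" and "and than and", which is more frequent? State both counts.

"quiet glass glass" (5 vs 1)

"quiet glass glass": 5 occurrences
"and than and": 1 occurrence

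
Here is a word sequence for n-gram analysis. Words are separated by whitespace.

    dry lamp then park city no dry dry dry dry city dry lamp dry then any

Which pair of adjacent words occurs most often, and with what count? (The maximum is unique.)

Bigram frequencies (highest first):
  dry dry: 3
  dry lamp: 2
  lamp then: 1
  then park: 1
  park city: 1
  city no: 1
  … (6 more, each ≤ 1)

"dry dry", 3 times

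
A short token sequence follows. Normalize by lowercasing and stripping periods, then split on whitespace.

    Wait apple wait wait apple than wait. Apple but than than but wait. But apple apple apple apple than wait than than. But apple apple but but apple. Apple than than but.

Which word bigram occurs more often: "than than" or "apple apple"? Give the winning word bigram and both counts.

"than than": 3 occurrences
"apple apple": 5 occurrences

"apple apple" (5 vs 3)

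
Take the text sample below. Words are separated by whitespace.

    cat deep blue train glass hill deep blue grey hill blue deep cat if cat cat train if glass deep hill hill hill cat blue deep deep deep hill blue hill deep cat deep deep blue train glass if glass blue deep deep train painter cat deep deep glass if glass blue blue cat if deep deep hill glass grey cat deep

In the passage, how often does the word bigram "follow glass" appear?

0

Scanning the 61 overlapping bigram windows for "follow glass":
  (none found)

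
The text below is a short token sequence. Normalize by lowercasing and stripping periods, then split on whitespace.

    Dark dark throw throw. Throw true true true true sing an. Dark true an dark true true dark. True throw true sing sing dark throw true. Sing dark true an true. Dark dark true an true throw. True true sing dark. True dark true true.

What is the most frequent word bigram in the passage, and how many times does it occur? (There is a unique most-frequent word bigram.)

Bigram frequencies (highest first):
  dark true: 7
  true true: 6
  throw true: 4
  true sing: 4
  true an: 3
  true dark: 3
  … (9 more, each ≤ 3)

"dark true", 7 times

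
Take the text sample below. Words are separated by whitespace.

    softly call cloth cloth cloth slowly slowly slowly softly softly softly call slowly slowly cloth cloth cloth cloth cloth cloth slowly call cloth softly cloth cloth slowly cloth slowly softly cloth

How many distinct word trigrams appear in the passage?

31 tokens → 29 trigram windows in total.
Repeated trigrams (each contributes count−1 duplicates):
  cloth cloth cloth: 5
  cloth cloth slowly: 3
6 duplicate windows → 29 − 6 = 23 distinct.

23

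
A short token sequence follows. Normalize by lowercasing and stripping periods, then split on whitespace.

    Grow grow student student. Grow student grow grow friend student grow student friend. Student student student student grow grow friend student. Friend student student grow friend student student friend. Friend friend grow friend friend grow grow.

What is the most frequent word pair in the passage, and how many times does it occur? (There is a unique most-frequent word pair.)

"student student", 6 times

Bigram frequencies (highest first):
  student student: 6
  student grow: 5
  friend student: 5
  grow grow: 4
  grow friend: 4
  grow student: 3
  … (3 more, each ≤ 3)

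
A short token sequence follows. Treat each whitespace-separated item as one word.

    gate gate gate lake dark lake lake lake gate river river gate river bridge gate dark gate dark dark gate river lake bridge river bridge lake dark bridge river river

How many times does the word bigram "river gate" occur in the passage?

1

Scanning the 29 overlapping bigram windows for "river gate":
  position 11–12: river gate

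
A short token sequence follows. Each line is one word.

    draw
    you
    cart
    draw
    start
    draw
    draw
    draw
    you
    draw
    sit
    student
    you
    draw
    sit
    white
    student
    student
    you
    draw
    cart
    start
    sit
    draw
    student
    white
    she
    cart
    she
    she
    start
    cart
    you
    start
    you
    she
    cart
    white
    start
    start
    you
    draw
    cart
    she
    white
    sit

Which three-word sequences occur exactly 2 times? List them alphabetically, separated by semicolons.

student you draw; you draw cart; you draw sit

Trigram counts meeting the condition (exactly 2 times):
  student you draw: 2
  you draw cart: 2
  you draw sit: 2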